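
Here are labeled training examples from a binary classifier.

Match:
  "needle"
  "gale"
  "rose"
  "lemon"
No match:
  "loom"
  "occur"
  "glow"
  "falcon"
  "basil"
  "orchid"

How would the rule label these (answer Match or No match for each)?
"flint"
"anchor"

No match, No match

Every 'Match' example satisfies: contains 'e'. None of the 'No match' examples do.
No match: "flint", since no 'e'.
No match: "anchor", since no 'e'.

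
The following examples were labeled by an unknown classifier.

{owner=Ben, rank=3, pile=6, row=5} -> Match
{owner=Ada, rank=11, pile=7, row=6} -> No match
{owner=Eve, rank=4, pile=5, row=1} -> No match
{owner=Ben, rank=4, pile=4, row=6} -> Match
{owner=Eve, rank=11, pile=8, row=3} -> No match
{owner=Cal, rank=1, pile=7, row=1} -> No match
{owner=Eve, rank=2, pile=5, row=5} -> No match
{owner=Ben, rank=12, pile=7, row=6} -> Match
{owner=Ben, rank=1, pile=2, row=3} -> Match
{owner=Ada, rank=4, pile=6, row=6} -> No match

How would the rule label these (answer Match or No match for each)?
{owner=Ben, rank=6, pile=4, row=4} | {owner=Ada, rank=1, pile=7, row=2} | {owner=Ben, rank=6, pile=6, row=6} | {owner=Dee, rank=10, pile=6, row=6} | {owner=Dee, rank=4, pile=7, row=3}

Match, No match, Match, No match, No match

Checking candidate rules against both groups, what survives is: owner is Ben.
{owner=Ben, rank=6, pile=4, row=4}: owner is Ben, matches → Match.
{owner=Ada, rank=1, pile=7, row=2}: owner is Ada, does not pass → No match.
{owner=Ben, rank=6, pile=6, row=6}: owner is Ben, matches → Match.
{owner=Dee, rank=10, pile=6, row=6}: owner is Dee, does not pass → No match.
{owner=Dee, rank=4, pile=7, row=3}: owner is Dee, does not pass → No match.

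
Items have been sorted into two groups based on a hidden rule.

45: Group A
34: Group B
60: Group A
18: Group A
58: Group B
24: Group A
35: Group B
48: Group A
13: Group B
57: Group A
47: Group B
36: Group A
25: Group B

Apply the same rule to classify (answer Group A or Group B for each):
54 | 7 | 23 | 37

'Group A' ⟺ multiple of 3.
54: Group A (54 = 3·18). 7: Group B (7 = 3·2 + 1). 23: Group B (23 = 3·7 + 2). 37: Group B (37 = 3·12 + 1).

Group A, Group B, Group B, Group B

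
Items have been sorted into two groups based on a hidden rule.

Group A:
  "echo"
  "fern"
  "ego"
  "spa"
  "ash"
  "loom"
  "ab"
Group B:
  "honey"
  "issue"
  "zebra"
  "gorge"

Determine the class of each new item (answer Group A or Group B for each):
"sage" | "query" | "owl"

Group A, Group B, Group A

The classifier is using: length ≤ 4.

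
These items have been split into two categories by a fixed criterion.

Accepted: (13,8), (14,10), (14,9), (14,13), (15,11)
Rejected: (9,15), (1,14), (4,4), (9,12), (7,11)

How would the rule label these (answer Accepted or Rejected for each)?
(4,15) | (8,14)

The distinguishing property — first > second — holds for all the 'Accepted' cases and none of the 'Rejected' cases.
(4,15) → 4 < 15 → Rejected.
(8,14) → 8 < 14 → Rejected.

Rejected, Rejected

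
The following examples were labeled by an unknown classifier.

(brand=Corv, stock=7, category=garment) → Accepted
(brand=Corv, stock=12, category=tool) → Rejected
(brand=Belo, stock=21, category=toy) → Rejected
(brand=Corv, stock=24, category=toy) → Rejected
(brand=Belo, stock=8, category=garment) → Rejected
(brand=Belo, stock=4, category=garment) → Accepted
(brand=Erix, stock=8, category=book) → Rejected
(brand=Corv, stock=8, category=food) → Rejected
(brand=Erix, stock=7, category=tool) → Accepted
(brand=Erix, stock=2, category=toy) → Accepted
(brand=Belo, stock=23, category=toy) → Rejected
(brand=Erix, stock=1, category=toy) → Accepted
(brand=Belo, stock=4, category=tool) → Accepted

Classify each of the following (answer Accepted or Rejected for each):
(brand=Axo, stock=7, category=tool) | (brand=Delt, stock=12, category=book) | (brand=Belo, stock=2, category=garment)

'Accepted' ⟺ stock ≤ 7.
(brand=Axo, stock=7, category=tool): stock = 7, passes → Accepted.
(brand=Delt, stock=12, category=book): stock = 12, doesn't match → Rejected.
(brand=Belo, stock=2, category=garment): stock = 2, passes → Accepted.

Accepted, Rejected, Accepted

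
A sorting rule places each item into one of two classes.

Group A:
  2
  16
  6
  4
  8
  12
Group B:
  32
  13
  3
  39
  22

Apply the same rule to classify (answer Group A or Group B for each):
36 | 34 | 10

A rule that fits every label: even AND at most 16 — true of each 'Group A' example, false of each 'Group B' one.
36 — 36 is even, 36 > 16, hence Group B. 34 — 34 is even, 34 > 16, hence Group B. 10 — 10 is even, 10 ≤ 16, hence Group A.

Group B, Group B, Group A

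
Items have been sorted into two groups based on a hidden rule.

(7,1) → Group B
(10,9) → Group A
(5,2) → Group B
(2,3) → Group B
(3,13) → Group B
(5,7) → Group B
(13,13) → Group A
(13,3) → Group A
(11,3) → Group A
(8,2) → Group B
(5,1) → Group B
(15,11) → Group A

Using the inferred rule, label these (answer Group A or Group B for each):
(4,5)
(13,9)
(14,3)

The pattern is that an item is 'Group A' exactly when: first ≥ 9.
(4,5) — first 4, hence Group B. (13,9) — first 13, hence Group A. (14,3) — first 14, hence Group A.

Group B, Group A, Group A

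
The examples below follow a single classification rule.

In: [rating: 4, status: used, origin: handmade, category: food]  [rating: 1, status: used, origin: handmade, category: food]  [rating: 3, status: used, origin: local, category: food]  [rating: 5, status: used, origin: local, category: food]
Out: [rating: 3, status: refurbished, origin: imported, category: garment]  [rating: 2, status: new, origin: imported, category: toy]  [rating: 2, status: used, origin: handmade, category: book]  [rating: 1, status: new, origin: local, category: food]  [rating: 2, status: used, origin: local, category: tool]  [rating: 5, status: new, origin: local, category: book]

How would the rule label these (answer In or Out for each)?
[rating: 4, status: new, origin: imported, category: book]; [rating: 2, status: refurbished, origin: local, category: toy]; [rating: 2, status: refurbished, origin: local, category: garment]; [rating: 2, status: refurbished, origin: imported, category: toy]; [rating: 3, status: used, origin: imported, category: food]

Out, Out, Out, Out, In

The distinguishing property — category is food AND status is used — holds for all the 'In' cases and none of the 'Out' cases.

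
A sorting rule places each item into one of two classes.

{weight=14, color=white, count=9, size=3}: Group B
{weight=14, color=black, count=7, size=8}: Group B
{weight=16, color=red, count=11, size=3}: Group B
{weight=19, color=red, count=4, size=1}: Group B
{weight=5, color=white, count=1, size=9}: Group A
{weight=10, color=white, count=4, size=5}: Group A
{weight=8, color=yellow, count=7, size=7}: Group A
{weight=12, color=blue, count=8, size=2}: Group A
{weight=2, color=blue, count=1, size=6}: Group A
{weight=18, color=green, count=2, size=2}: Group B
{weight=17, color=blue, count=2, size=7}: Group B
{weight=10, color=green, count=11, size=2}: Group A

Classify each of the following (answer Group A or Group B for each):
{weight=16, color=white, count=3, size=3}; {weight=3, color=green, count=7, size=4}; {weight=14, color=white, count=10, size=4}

Group B, Group A, Group B

The simplest hypothesis consistent with all the labels is: weight ≤ 12.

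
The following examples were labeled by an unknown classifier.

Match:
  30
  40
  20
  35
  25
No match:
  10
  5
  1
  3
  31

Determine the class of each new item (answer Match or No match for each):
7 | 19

No match, No match

The simplest hypothesis consistent with all the labels is: multiple of 5 AND at least 20.
7: 7 = 5·1 + 2, 7 < 20, does not pass → No match.
19: 19 = 5·3 + 4, 19 < 20, does not pass → No match.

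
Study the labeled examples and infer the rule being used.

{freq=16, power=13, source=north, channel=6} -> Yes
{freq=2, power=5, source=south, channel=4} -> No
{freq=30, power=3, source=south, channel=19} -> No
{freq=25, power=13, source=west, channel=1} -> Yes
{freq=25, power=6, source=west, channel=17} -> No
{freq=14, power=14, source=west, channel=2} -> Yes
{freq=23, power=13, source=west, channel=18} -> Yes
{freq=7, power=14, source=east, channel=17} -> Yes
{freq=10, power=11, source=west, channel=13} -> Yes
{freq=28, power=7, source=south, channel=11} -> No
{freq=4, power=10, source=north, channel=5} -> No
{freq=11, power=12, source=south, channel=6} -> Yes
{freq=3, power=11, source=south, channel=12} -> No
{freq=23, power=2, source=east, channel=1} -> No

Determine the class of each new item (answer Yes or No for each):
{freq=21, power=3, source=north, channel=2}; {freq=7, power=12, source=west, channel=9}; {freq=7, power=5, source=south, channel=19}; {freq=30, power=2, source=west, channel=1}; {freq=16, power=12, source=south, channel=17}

The pattern is that an item is 'Yes' exactly when: power ≥ 10 AND freq ≥ 7.
No: {freq=21, power=3, source=north, channel=2}, since power = 3, freq = 21.
Yes: {freq=7, power=12, source=west, channel=9}, since power = 12, freq = 7.
No: {freq=7, power=5, source=south, channel=19}, since power = 5, freq = 7.
No: {freq=30, power=2, source=west, channel=1}, since power = 2, freq = 30.
Yes: {freq=16, power=12, source=south, channel=17}, since power = 12, freq = 16.

No, Yes, No, No, Yes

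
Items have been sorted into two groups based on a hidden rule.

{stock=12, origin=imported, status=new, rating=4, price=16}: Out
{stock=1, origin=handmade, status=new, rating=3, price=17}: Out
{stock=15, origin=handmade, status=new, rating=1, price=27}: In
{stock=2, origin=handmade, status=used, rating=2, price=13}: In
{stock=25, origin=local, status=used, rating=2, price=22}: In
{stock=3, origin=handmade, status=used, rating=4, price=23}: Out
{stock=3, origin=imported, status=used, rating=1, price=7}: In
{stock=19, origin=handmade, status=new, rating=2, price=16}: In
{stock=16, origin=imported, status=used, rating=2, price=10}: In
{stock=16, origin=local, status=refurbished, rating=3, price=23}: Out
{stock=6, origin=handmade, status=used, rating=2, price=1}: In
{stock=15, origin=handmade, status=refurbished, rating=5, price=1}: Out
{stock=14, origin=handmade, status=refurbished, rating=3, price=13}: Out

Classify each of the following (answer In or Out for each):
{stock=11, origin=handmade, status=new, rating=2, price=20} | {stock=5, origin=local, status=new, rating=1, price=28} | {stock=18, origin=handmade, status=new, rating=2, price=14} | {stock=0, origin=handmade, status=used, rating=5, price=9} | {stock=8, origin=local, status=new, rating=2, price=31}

In, In, In, Out, In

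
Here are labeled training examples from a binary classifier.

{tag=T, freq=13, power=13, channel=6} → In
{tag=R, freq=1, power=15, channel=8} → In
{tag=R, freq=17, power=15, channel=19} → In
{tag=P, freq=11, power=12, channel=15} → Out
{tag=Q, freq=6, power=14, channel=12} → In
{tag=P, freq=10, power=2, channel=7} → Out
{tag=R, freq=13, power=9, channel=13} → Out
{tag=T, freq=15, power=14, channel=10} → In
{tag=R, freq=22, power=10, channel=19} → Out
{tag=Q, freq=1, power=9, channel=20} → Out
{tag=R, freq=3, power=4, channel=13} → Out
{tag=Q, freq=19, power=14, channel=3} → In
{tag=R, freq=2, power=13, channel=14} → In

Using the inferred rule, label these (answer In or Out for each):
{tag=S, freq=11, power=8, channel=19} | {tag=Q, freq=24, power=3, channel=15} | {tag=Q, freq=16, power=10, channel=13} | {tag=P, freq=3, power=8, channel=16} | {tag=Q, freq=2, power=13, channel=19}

One predicate separates the groups cleanly: power ≥ 13.
{tag=S, freq=11, power=8, channel=19} → power = 8 → Out.
{tag=Q, freq=24, power=3, channel=15} → power = 3 → Out.
{tag=Q, freq=16, power=10, channel=13} → power = 10 → Out.
{tag=P, freq=3, power=8, channel=16} → power = 8 → Out.
{tag=Q, freq=2, power=13, channel=19} → power = 13 → In.

Out, Out, Out, Out, In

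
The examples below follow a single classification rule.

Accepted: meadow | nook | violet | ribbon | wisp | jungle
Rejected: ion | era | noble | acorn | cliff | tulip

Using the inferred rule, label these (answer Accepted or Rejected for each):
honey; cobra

The distinguishing property — even length — holds for all the 'Accepted' cases and none of the 'Rejected' cases.
honey: Rejected (length 5). cobra: Rejected (length 5).

Rejected, Rejected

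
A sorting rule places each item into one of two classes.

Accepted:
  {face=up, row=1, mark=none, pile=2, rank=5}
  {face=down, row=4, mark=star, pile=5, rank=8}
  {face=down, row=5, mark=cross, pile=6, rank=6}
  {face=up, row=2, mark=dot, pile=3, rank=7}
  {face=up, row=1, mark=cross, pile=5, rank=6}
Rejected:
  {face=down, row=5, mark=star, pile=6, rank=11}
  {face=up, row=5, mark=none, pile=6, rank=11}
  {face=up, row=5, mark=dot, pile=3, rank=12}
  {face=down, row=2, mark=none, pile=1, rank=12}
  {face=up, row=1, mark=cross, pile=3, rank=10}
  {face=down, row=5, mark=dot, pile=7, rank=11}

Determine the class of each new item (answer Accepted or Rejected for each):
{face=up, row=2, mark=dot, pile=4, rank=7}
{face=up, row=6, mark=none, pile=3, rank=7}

Accepted, Accepted

'Accepted' ⟺ rank ≤ 8.
{face=up, row=2, mark=dot, pile=4, rank=7} → rank = 7 → Accepted.
{face=up, row=6, mark=none, pile=3, rank=7} → rank = 7 → Accepted.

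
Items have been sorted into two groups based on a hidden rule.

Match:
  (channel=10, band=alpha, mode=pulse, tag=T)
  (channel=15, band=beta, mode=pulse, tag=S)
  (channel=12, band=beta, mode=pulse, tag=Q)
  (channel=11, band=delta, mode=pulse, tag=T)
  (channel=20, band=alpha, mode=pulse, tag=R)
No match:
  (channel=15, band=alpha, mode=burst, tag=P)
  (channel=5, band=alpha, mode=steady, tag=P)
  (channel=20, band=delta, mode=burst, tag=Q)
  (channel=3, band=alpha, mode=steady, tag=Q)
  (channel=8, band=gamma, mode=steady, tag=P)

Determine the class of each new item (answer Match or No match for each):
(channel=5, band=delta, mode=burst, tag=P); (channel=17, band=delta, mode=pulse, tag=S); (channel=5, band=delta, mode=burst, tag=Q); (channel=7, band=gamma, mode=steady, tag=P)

'Match' ⟺ mode is pulse.
(channel=5, band=delta, mode=burst, tag=P) — mode is burst, hence No match. (channel=17, band=delta, mode=pulse, tag=S) — mode is pulse, hence Match. (channel=5, band=delta, mode=burst, tag=Q) — mode is burst, hence No match. (channel=7, band=gamma, mode=steady, tag=P) — mode is steady, hence No match.

No match, Match, No match, No match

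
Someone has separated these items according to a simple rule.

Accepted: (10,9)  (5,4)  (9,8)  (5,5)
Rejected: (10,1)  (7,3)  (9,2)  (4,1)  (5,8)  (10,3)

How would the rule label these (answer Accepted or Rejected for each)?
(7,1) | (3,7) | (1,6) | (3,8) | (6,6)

Rejected, Rejected, Rejected, Rejected, Accepted

Rule: |first − second| ≤ 1. This holds for each 'Accepted' example and fails for each 'Rejected' one.
(7,1): Rejected (|7−1| = 6).
(3,7): Rejected (|3−7| = 4).
(1,6): Rejected (|1−6| = 5).
(3,8): Rejected (|3−8| = 5).
(6,6): Accepted (|6−6| = 0).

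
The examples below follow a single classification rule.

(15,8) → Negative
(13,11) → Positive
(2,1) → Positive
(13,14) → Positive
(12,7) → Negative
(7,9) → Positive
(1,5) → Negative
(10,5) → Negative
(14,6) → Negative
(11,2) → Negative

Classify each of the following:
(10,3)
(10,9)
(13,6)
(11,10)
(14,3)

The rule appears to be: |first − second| ≤ 2.

Negative, Positive, Negative, Positive, Negative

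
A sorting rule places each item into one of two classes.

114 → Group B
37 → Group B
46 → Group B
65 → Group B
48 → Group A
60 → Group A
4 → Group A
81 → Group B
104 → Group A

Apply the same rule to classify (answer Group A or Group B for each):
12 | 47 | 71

The distinguishing property — multiple of 4 — holds for all the 'Group A' cases and none of the 'Group B' cases.
12 → 12 = 4·3 → Group A. 47 → 47 = 4·11 + 3 → Group B. 71 → 71 = 4·17 + 3 → Group B.

Group A, Group B, Group B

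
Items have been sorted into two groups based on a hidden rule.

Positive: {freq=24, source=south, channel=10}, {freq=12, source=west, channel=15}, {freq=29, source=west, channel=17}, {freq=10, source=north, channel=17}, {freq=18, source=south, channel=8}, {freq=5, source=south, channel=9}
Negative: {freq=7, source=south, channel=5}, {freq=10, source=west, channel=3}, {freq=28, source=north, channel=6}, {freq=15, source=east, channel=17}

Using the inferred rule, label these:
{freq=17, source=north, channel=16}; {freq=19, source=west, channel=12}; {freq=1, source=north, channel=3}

Positive, Positive, Negative

One predicate separates the groups cleanly: channel ≥ 8 AND freq ≠ 15.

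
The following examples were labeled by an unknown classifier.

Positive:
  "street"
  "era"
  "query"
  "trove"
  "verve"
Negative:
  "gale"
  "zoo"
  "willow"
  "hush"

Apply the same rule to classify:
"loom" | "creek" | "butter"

The simplest hypothesis consistent with all the labels is: contains 'r'.
"loom": no 'r', doesn't match → Negative. "creek": has 'r', has this property → Positive. "butter": has 'r', has this property → Positive.

Negative, Positive, Positive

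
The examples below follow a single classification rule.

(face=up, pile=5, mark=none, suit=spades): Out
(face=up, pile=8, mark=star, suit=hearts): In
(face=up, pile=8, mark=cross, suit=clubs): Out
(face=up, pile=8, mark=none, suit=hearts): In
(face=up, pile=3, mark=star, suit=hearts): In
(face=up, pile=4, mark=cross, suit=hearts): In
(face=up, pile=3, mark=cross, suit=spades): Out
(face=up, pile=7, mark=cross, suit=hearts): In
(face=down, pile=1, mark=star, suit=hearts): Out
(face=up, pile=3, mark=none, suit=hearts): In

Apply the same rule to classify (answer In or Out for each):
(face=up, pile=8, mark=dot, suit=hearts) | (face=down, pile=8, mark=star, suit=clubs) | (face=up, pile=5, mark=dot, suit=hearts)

The classifier is using: face is up AND suit is hearts.
In: (face=up, pile=8, mark=dot, suit=hearts), since face is up, suit is hearts.
Out: (face=down, pile=8, mark=star, suit=clubs), since face is down, suit is clubs.
In: (face=up, pile=5, mark=dot, suit=hearts), since face is up, suit is hearts.

In, Out, In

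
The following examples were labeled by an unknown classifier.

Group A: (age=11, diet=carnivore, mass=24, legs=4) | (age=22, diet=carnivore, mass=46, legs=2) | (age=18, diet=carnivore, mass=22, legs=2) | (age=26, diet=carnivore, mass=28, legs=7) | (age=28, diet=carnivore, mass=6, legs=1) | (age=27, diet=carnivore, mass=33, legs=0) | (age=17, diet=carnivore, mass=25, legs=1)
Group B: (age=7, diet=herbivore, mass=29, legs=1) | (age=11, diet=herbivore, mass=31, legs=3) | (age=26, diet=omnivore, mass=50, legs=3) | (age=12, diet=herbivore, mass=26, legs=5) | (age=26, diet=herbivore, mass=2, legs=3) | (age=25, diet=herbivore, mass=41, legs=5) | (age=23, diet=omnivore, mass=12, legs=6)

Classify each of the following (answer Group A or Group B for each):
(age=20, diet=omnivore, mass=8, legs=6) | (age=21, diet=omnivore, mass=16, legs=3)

Group B, Group B

One predicate separates the groups cleanly: diet is carnivore.
(age=20, diet=omnivore, mass=8, legs=6) → diet is omnivore → Group B.
(age=21, diet=omnivore, mass=16, legs=3) → diet is omnivore → Group B.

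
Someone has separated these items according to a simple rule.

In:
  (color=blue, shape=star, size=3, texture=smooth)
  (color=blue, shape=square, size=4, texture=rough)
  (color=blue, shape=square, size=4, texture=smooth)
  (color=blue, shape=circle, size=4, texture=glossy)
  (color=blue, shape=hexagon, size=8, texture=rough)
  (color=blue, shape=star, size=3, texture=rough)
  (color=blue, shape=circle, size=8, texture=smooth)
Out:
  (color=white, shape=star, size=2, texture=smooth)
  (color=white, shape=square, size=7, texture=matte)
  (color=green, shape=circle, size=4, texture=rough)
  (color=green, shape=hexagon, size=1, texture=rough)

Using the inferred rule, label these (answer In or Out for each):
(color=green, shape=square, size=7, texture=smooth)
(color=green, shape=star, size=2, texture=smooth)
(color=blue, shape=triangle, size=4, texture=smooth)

Out, Out, In

The simplest hypothesis consistent with all the labels is: color is blue.
(color=green, shape=square, size=7, texture=smooth): Out (color is green).
(color=green, shape=star, size=2, texture=smooth): Out (color is green).
(color=blue, shape=triangle, size=4, texture=smooth): In (color is blue).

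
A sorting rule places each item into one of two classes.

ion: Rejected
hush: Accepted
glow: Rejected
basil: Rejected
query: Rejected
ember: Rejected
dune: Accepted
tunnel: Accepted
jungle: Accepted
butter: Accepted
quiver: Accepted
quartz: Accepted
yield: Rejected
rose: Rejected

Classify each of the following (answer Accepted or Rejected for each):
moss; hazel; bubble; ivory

Rejected, Rejected, Accepted, Rejected

The classifier is using: even length AND contains 'u'.
moss: Rejected (length 4, no 'u'). hazel: Rejected (length 5, no 'u'). bubble: Accepted (length 6, has 'u'). ivory: Rejected (length 5, no 'u').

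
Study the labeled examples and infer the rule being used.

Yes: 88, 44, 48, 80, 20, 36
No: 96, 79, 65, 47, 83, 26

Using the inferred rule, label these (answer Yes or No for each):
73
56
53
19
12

No, Yes, No, No, Yes

Rule: multiple of 4 AND at most 88. This holds for each 'Yes' example and fails for each 'No' one.
73: No (73 = 4·18 + 1, 73 ≤ 88). 56: Yes (56 = 4·14, 56 ≤ 88). 53: No (53 = 4·13 + 1, 53 ≤ 88). 19: No (19 = 4·4 + 3, 19 ≤ 88). 12: Yes (12 = 4·3, 12 ≤ 88).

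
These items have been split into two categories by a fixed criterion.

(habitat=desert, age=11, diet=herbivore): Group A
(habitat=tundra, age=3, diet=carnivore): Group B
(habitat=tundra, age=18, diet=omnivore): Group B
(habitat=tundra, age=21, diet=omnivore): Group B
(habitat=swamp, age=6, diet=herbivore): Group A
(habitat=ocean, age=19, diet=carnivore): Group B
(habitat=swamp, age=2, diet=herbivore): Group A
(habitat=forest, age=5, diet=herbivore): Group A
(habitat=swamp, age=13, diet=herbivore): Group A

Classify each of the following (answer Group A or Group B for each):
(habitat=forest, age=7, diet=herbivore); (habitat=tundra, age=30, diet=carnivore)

Group A, Group B

One predicate separates the groups cleanly: diet is herbivore.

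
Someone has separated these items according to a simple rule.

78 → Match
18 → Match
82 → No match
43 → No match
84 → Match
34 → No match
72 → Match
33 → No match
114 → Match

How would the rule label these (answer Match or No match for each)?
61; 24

No match, Match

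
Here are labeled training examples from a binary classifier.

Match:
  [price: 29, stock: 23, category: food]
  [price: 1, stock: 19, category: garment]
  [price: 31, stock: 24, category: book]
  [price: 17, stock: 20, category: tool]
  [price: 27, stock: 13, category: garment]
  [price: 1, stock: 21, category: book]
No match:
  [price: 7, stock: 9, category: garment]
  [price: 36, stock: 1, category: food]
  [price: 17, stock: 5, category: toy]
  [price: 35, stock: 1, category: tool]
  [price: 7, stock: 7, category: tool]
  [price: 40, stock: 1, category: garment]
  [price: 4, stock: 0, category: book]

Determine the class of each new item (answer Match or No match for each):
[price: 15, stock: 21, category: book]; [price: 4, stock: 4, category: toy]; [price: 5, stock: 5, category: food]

The simplest hypothesis consistent with all the labels is: stock ≥ 13.
[price: 15, stock: 21, category: book] — stock = 21, hence Match.
[price: 4, stock: 4, category: toy] — stock = 4, hence No match.
[price: 5, stock: 5, category: food] — stock = 5, hence No match.

Match, No match, No match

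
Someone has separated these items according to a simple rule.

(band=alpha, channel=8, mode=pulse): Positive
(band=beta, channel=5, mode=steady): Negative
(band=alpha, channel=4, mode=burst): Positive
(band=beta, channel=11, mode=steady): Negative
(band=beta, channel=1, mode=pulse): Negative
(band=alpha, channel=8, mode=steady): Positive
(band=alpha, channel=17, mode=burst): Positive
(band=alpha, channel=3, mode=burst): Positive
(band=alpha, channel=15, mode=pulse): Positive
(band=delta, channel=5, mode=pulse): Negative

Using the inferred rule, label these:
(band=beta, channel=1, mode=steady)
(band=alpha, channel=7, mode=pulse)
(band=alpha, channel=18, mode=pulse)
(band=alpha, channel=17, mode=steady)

Negative, Positive, Positive, Positive

A rule that fits every label: band is alpha — true of each 'Positive' example, false of each 'Negative' one.
(band=beta, channel=1, mode=steady): Negative (band is beta).
(band=alpha, channel=7, mode=pulse): Positive (band is alpha).
(band=alpha, channel=18, mode=pulse): Positive (band is alpha).
(band=alpha, channel=17, mode=steady): Positive (band is alpha).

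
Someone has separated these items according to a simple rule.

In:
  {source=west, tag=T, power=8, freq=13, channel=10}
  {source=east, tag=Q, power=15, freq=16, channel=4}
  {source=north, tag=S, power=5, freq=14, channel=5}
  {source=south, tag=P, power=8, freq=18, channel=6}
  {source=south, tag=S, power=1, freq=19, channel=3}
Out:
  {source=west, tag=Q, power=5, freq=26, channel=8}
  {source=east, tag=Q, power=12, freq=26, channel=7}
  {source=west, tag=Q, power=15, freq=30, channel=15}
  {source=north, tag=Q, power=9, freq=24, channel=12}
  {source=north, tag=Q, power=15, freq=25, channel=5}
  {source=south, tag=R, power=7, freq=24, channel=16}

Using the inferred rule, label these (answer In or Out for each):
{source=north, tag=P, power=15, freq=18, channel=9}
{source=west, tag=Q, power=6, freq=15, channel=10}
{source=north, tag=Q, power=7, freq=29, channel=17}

In, In, Out

All 'In' examples share one property — freq ≤ 19 — and every 'Out' example lacks it.
{source=north, tag=P, power=15, freq=18, channel=9}: In (freq = 18). {source=west, tag=Q, power=6, freq=15, channel=10}: In (freq = 15). {source=north, tag=Q, power=7, freq=29, channel=17}: Out (freq = 29).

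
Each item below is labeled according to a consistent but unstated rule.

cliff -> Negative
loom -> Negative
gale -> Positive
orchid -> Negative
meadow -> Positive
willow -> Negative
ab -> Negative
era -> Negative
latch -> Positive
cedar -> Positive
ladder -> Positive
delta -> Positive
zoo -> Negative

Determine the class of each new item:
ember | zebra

The distinguishing property — length ≥ 4 AND contains 'a' — holds for all the 'Positive' cases and none of the 'Negative' cases.
ember — length 5, no 'a', hence Negative.
zebra — length 5, has 'a', hence Positive.

Negative, Positive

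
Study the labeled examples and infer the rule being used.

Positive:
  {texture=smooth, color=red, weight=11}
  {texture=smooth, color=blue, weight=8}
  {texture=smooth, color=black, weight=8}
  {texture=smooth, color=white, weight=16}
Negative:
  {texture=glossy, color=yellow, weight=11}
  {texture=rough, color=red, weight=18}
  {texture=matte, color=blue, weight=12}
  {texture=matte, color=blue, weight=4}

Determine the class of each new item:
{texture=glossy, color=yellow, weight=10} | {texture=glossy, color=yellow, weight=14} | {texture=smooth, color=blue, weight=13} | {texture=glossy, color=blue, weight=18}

Negative, Negative, Positive, Negative

One predicate separates the groups cleanly: texture is smooth.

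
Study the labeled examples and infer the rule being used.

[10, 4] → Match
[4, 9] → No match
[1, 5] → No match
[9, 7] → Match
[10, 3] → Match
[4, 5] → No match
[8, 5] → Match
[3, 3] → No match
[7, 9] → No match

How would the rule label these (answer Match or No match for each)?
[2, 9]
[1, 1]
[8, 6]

No match, No match, Match

A rule that fits every label: first > second — true of each 'Match' example, false of each 'No match' one.
No match: [2, 9], since 2 < 9. No match: [1, 1], since 1 = 1. Match: [8, 6], since 8 > 6.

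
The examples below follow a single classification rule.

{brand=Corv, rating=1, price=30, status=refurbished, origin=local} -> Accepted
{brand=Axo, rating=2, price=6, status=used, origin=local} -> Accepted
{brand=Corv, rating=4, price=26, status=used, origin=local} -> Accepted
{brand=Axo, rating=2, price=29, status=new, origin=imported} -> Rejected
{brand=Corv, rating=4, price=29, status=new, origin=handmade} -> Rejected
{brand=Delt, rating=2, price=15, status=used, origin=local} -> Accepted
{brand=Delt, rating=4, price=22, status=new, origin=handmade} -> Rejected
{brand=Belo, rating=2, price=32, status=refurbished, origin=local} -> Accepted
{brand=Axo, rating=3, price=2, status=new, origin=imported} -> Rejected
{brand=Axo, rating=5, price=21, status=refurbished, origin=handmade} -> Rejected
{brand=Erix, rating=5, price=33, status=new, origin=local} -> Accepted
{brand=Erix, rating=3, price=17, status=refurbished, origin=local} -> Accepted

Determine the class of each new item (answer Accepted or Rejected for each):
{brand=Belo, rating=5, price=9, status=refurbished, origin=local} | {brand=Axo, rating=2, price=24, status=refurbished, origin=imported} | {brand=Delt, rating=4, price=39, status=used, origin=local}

Accepted, Rejected, Accepted

The common property of the 'Accepted' items is: origin is local. No 'Rejected' item has it.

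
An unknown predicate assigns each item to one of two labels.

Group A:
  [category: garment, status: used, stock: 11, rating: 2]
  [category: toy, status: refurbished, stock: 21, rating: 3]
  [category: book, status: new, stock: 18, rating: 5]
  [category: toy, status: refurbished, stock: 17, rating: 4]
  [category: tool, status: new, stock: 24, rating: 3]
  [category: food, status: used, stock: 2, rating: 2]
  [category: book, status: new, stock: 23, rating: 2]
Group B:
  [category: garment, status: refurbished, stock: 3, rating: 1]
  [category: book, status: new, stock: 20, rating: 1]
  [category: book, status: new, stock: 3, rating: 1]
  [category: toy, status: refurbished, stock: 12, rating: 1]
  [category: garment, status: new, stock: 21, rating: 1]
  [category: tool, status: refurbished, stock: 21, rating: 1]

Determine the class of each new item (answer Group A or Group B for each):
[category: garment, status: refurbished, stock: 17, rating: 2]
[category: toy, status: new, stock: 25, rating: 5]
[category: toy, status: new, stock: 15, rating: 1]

The pattern is that an item is 'Group A' exactly when: rating ≥ 2.

Group A, Group A, Group B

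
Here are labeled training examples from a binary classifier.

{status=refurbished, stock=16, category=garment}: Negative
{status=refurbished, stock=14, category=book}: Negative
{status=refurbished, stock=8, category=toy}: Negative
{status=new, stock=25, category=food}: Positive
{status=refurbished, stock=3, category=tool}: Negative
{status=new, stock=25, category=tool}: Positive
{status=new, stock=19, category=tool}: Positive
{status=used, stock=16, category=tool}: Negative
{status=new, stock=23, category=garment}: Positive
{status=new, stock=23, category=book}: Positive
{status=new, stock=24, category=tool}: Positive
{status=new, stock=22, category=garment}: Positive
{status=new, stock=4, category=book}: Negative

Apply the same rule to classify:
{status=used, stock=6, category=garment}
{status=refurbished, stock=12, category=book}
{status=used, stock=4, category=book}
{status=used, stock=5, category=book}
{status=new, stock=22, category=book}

'Positive' ⟺ stock ≥ 19.
{status=used, stock=6, category=garment}: stock = 6 — doesn't match, so Negative.
{status=refurbished, stock=12, category=book}: stock = 12 — doesn't match, so Negative.
{status=used, stock=4, category=book}: stock = 4 — doesn't match, so Negative.
{status=used, stock=5, category=book}: stock = 5 — doesn't match, so Negative.
{status=new, stock=22, category=book}: stock = 22 — fits, so Positive.

Negative, Negative, Negative, Negative, Positive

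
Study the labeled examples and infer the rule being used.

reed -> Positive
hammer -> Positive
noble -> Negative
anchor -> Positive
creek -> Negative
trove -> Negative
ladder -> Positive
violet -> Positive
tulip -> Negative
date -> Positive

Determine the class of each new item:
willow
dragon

The distinguishing property — even length — holds for all the 'Positive' cases and none of the 'Negative' cases.
willow — length 6, hence Positive. dragon — length 6, hence Positive.

Positive, Positive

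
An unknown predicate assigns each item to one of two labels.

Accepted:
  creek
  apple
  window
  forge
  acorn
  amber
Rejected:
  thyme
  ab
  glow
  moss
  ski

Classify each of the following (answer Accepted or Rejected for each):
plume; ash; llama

Accepted, Rejected, Accepted

The classifier is using: has ≥ 2 vowels.
Accepted: plume, since 2 vowels.
Rejected: ash, since 1 vowel.
Accepted: llama, since 2 vowels.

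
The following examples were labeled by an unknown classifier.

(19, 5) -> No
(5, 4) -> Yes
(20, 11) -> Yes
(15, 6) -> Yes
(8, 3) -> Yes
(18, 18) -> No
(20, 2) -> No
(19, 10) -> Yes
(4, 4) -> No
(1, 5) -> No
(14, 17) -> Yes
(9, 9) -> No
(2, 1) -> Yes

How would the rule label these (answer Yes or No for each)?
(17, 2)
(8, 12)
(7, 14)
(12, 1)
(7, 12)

The classifier is using: sum is odd.
(17, 2): Yes (17+2 = 19). (8, 12): No (8+12 = 20). (7, 14): Yes (7+14 = 21). (12, 1): Yes (12+1 = 13). (7, 12): Yes (7+12 = 19).

Yes, No, Yes, Yes, Yes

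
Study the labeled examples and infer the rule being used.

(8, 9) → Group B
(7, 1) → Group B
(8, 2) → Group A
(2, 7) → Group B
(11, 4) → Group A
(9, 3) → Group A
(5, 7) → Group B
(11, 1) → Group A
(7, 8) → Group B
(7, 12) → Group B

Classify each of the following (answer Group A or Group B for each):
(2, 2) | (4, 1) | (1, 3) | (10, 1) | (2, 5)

Group B, Group B, Group B, Group A, Group B

Rule: first > second AND sum ≥ 9. This holds for each 'Group A' example and fails for each 'Group B' one.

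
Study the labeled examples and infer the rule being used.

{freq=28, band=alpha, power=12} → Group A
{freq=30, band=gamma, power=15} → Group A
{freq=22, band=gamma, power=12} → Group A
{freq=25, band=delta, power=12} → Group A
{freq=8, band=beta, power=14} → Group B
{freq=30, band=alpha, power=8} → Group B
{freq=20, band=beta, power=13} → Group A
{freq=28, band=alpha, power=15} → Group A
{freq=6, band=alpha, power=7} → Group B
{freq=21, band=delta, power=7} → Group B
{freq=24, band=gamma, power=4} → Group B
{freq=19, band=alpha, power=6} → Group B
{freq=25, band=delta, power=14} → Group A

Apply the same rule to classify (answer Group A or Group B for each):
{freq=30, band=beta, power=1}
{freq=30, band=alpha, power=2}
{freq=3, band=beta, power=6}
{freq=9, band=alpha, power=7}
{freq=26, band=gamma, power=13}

The pattern is that an item is 'Group A' exactly when: power ≥ 12 AND freq ≥ 19.
{freq=30, band=beta, power=1}: power = 1, freq = 30, doesn't qualify → Group B. {freq=30, band=alpha, power=2}: power = 2, freq = 30, doesn't qualify → Group B. {freq=3, band=beta, power=6}: power = 6, freq = 3, doesn't qualify → Group B. {freq=9, band=alpha, power=7}: power = 7, freq = 9, doesn't qualify → Group B. {freq=26, band=gamma, power=13}: power = 13, freq = 26, fits → Group A.

Group B, Group B, Group B, Group B, Group A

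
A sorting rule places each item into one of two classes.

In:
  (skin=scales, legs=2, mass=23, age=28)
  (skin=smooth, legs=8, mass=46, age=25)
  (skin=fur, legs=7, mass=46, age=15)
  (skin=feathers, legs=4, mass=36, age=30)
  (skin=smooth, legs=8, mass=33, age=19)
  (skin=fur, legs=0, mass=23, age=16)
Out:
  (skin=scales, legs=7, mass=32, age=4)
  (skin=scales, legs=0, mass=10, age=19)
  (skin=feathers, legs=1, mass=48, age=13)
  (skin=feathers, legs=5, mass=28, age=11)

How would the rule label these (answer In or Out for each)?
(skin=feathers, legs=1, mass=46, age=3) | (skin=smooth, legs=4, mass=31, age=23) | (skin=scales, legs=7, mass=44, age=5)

Out, In, Out

Rule: age ≥ 15 AND mass ≥ 23. This holds for each 'In' example and fails for each 'Out' one.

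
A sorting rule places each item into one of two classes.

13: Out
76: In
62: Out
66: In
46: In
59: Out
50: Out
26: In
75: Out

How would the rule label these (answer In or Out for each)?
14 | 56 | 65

Out, In, Out

'In' ⟺ ends in digit 6.
14: last digit 4 — doesn't qualify, so Out. 56: last digit 6 — matches, so In. 65: last digit 5 — doesn't qualify, so Out.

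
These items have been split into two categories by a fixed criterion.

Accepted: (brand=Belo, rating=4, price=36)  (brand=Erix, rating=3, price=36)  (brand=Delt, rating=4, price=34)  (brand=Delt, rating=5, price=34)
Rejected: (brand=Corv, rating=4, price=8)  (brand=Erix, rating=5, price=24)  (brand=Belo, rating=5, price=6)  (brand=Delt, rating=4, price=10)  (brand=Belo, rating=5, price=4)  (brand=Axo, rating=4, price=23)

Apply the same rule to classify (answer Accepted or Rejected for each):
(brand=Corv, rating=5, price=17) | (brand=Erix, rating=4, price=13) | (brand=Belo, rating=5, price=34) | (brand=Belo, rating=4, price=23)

Rejected, Rejected, Accepted, Rejected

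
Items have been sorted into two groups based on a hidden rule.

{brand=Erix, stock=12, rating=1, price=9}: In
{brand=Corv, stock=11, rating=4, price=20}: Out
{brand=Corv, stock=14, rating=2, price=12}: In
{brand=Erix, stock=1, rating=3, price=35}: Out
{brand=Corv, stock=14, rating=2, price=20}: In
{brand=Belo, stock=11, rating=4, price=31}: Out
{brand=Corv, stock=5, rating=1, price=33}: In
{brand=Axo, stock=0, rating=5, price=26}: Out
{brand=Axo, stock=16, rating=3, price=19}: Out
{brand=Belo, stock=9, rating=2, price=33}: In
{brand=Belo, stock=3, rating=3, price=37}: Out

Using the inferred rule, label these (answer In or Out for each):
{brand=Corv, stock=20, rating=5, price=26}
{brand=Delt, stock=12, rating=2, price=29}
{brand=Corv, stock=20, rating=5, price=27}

The rule appears to be: rating ≤ 2.
{brand=Corv, stock=20, rating=5, price=26}: Out (rating = 5). {brand=Delt, stock=12, rating=2, price=29}: In (rating = 2). {brand=Corv, stock=20, rating=5, price=27}: Out (rating = 5).

Out, In, Out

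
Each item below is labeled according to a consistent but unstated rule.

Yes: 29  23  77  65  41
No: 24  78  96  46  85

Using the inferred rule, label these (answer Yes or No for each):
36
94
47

No, No, Yes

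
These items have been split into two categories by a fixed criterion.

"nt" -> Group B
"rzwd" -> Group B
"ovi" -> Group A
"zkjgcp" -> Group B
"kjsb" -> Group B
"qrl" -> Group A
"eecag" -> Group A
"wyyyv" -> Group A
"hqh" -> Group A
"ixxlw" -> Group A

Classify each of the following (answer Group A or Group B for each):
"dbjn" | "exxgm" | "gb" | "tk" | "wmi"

Group B, Group A, Group B, Group B, Group A

Comparing the two groups points to one rule — odd length.
"dbjn": length 4, does not pass → Group B.
"exxgm": length 5, matches → Group A.
"gb": length 2, does not pass → Group B.
"tk": length 2, does not pass → Group B.
"wmi": length 3, matches → Group A.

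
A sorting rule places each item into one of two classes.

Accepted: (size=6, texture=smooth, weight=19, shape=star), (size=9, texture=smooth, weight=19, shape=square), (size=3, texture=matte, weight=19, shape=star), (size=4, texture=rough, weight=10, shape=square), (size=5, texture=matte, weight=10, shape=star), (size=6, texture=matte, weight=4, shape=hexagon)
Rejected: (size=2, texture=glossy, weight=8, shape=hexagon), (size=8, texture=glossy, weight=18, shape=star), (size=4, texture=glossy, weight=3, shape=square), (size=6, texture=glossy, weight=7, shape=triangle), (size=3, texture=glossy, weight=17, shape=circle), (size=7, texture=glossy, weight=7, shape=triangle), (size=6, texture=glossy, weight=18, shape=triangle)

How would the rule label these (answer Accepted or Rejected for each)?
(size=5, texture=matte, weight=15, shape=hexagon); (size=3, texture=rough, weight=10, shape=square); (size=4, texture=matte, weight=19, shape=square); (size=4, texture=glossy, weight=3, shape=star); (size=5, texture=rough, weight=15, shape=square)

Accepted, Accepted, Accepted, Rejected, Accepted

The classifier is using: texture is not glossy.
(size=5, texture=matte, weight=15, shape=hexagon) — texture is matte, hence Accepted. (size=3, texture=rough, weight=10, shape=square) — texture is rough, hence Accepted. (size=4, texture=matte, weight=19, shape=square) — texture is matte, hence Accepted. (size=4, texture=glossy, weight=3, shape=star) — texture is glossy, hence Rejected. (size=5, texture=rough, weight=15, shape=square) — texture is rough, hence Accepted.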